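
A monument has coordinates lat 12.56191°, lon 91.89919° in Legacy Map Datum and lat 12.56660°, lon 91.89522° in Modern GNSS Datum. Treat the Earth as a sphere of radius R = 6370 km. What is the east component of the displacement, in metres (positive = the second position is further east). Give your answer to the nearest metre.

ΔE = -431 m

Δφ = 12.56660° − 12.56191° = +0.00469°; Δλ = 91.89522° − 91.89919° = -0.00397°.
1° along a meridian = πR/180 = 111177 m.
ΔN = Δφ × 111177 = 521.4 m; ΔE = Δλ × 111177 × cos(12.56191°) = -0.00397 × 111177 × 0.976062 = -430.8 m.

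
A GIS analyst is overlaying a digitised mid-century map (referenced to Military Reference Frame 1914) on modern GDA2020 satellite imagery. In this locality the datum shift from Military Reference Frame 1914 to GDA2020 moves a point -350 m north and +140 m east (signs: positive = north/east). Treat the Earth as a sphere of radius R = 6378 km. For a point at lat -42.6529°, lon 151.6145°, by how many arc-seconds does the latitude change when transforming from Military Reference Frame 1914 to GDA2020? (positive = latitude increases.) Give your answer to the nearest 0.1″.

Δφ = -11.3″

On a sphere of radius R, 1 rad of latitude = R, so Δφ = ΔN / R = -350.0 / 6378000 = -5.4876e-05 rad = -11.319″.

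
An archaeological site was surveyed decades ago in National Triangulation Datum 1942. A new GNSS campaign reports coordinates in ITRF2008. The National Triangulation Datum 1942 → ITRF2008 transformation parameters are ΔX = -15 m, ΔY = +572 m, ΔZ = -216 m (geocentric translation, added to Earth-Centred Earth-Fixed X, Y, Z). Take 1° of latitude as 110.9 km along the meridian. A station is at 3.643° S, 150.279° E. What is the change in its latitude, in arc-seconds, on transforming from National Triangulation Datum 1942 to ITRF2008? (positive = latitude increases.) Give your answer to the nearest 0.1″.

Δφ = -6.4″

sin φ = -0.063540, cos φ = 0.997979, sin λ = 0.495777, cos λ = -0.868450.
North component: ΔN = −sin φ cos λ·ΔX − sin φ sin λ·ΔY + cos φ·ΔZ = −(-0.063540)(-0.868450)(-15) − (-0.063540)(0.495777)(572) + (0.997979)(-216) = -196.72 m.
1° of latitude spans 110900 m, so Δφ = -196.72 / 110900 × 3600 = -6.386″.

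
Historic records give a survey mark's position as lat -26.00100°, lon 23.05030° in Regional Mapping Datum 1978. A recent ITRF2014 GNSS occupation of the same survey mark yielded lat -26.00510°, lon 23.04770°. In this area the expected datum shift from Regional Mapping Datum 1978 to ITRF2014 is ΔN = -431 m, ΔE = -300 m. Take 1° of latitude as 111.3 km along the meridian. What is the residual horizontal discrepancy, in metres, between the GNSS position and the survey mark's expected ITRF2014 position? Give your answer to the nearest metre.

Observed coordinate differences: Δφ = -0.00410°, Δλ = -0.00260°.
Converting to metres (1° lat = 111300 m, cos φ = 0.898786): observed ΔN = -456.3 m, observed ΔE = -260.1 m.
Subtracting the expected shift leaves a residual of -456.3 − (-431) = -25.3 m north and -260.1 − (-300) = 39.9 m east.
Residual distance = √((-25.3)² + 39.9²) = 47.3 m.

47 m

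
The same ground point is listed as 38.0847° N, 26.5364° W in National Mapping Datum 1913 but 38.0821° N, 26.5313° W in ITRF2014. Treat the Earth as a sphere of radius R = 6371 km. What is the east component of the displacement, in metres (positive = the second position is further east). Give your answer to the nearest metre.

ΔE = 446 m

Δφ = 38.0821° − 38.0847° = -0.0026°; Δλ = -26.5313° − -26.5364° = +0.0051°.
1° along a meridian = πR/180 = 111195 m.
ΔN = Δφ × 111195 = -289.1 m; ΔE = Δλ × 111195 × cos(38.0847°) = +0.0051 × 111195 × 0.787100 = 446.4 m.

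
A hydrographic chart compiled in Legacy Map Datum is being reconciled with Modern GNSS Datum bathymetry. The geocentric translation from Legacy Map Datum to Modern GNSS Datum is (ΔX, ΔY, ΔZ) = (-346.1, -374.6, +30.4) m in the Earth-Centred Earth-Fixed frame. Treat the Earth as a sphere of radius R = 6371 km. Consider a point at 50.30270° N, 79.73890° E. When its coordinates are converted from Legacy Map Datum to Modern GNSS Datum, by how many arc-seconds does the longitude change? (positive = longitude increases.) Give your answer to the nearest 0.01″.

Δλ = 13.88″

sin φ = 0.769430, cos φ = 0.638732, sin λ = 0.984006, cos λ = 0.178134.
East component: ΔE = −sin λ·ΔX + cos λ·ΔY = −(0.984006)(-346.1) + (0.178134)(-374.6) = 273.84 m.
1° of latitude spans πR/180 = 111195 m; at latitude φ, 1° of longitude spans that × cos φ = 71023.7 m, so Δλ = 273.84 / 71023.7 × 3600 = 13.880″.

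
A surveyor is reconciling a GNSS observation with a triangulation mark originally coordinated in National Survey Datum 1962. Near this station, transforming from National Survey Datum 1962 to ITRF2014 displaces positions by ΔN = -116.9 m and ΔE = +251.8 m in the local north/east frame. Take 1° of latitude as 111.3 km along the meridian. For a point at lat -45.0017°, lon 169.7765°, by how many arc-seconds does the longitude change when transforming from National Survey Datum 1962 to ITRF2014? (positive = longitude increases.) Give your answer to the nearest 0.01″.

At latitude -45.0017°, cos φ = 0.707086.
1° of longitude at this latitude = 111.3 × cos φ = 78.70 km, so Δλ = 251.8 / 78698.6 = 0.0031995° = 11.518″.

Δλ = 11.52″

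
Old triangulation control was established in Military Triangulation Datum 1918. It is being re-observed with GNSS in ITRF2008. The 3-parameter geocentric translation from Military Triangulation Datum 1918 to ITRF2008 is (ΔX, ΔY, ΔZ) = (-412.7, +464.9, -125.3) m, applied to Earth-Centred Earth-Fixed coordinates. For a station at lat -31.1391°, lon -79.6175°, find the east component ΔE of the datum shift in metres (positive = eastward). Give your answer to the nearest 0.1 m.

At φ = -31.1391°, λ = -79.6175°: sin φ = -0.517118, cos φ = 0.855914, sin λ = -0.983627, cos λ = 0.180219.
ΔE = −sin λ·ΔX + cos λ·ΔY = −(-0.983627)·(-412.7) + (0.180219)·(464.9) = -322.16 m.

ΔE = -322.2 m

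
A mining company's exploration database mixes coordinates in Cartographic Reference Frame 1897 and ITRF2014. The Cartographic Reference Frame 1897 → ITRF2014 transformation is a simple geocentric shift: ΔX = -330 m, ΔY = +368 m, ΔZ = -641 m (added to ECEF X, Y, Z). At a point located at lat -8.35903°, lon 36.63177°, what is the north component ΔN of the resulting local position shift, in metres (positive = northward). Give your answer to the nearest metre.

ΔN = -641 m

At φ = -8.35903°, λ = 36.63177°: sin φ = -0.145376, cos φ = 0.989377, sin λ = 0.596670, cos λ = 0.802487.
ΔN = −sin φ cos λ·ΔX − sin φ sin λ·ΔY + cos φ·ΔZ = −(-0.145376)(0.802487)(-330) − (-0.145376)(0.596670)(368) + (0.989377)(-641) = -640.77 m.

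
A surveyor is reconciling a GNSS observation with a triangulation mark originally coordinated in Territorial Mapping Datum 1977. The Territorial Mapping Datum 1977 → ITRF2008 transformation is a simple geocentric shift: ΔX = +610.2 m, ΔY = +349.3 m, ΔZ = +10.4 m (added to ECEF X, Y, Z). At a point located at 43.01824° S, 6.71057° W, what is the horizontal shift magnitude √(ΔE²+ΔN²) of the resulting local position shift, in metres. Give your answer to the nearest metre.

574 m

The local east axis at (φ, λ) is (−sin λ, cos λ, 0), so ΔE = −sin(-6.71057°)·610.2 + cos(-6.71057°)·349.3 = 418.21 m.
The local north axis is (−sin φ cos λ, −sin φ sin λ, cos φ), giving ΔN = 413.445 − 27.847 + 7.604 = 393.20 m.
Horizontal magnitude = √(ΔE² + ΔN²) = √(418.21² + 393.20²) = 574.03 m.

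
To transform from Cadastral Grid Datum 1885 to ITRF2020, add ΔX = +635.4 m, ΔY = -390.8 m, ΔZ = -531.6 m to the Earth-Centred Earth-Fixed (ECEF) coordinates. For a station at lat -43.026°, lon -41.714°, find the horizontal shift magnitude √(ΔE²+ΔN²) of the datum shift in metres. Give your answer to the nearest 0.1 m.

172.7 m

At φ = -43.026°, λ = -41.714°: sin φ = -0.682330, cos φ = 0.731044, sin λ = -0.665413, cos λ = 0.746476.
ΔE = −sin λ·ΔX + cos λ·ΔY = −(-0.665413)·(635.4) + (0.746476)·(-390.8) = 131.08 m.
ΔN = −sin φ cos λ·ΔX − sin φ sin λ·ΔY + cos φ·ΔZ = −(-0.682330)(0.746476)(635.4) − (-0.682330)(-0.665413)(-390.8) + (0.731044)(-531.6) = 112.45 m.
Horizontal magnitude = √(ΔE² + ΔN²) = √(131.08² + 112.45²) = 172.70 m.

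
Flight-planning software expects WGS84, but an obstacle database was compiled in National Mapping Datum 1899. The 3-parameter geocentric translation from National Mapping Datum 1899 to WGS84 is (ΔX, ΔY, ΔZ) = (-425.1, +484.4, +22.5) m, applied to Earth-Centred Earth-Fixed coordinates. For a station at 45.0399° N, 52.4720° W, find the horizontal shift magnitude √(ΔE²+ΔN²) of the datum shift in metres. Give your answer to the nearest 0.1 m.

The local east axis at (φ, λ) is (−sin λ, cos λ, 0), so ΔE = −sin(-52.4720°)·(-425.1) + cos(-52.4720°)·484.4 = -42.06 m.
The local north axis is (−sin φ cos λ, −sin φ sin λ, cos φ), giving ΔN = 183.232 + 271.829 + 15.899 = 470.96 m.
Horizontal magnitude = √(ΔE² + ΔN²) = √((-42.06)² + 470.96²) = 472.83 m.

472.8 m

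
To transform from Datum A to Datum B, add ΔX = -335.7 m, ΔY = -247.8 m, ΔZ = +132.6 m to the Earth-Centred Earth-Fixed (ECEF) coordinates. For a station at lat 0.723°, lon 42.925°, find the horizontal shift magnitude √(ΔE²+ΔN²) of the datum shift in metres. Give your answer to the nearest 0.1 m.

145.7 m

At φ = 0.723°, λ = 42.925°: sin φ = 0.012618, cos φ = 0.999920, sin λ = 0.681040, cos λ = 0.732246.
ΔE = −sin λ·ΔX + cos λ·ΔY = −(0.681040)·(-335.7) + (0.732246)·(-247.8) = 47.17 m.
ΔN = −sin φ cos λ·ΔX − sin φ sin λ·ΔY + cos φ·ΔZ = −(0.012618)(0.732246)(-335.7) − (0.012618)(0.681040)(-247.8) + (0.999920)(132.6) = 137.82 m.
Horizontal magnitude = √(ΔE² + ΔN²) = √(47.17² + 137.82²) = 145.67 m.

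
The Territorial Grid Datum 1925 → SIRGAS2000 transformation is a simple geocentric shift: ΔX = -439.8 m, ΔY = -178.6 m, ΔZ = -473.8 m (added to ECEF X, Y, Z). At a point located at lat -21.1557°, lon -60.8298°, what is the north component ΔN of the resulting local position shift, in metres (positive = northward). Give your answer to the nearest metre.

At φ = -21.1557°, λ = -60.8298°: sin φ = -0.360904, cos φ = 0.932603, sin λ = -0.873176, cos λ = 0.487406.
ΔN = −sin φ cos λ·ΔX − sin φ sin λ·ΔY + cos φ·ΔZ = −(-0.360904)(0.487406)(-439.8) − (-0.360904)(-0.873176)(-178.6) + (0.932603)(-473.8) = -462.95 m.

ΔN = -463 m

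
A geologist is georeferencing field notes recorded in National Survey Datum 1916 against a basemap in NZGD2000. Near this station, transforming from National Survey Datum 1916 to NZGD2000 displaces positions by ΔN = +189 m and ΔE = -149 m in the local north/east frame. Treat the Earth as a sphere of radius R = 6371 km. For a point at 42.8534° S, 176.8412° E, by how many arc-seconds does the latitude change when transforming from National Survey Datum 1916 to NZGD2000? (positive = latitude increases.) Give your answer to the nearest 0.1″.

On a sphere of radius R, 1 rad of latitude = R, so Δφ = ΔN / R = 189.0 / 6371000 = 2.9666e-05 rad = 6.119″.

Δφ = 6.1″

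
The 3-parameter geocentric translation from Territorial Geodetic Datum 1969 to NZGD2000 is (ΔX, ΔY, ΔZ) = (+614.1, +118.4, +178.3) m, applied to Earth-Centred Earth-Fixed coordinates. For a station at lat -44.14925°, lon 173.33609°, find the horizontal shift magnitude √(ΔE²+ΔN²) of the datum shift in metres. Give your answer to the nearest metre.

344 m

The local east axis at (φ, λ) is (−sin λ, cos λ, 0), so ΔE = −sin(173.33609°)·614.1 + cos(173.33609°)·118.4 = -188.86 m.
The local north axis is (−sin φ cos λ, −sin φ sin λ, cos φ), giving ΔN = -424.849 + 9.570 + 127.935 = -287.34 m.
Horizontal magnitude = √(ΔE² + ΔN²) = √((-188.86)² + (-287.34)²) = 343.85 m.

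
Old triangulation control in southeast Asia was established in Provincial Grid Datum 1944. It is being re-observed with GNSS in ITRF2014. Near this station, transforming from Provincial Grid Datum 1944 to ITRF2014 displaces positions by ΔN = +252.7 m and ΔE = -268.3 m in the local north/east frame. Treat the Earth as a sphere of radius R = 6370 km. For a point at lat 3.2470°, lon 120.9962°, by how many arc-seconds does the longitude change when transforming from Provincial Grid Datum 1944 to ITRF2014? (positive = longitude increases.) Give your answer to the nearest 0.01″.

At latitude 3.2470°, cos φ = 0.998395.
One radian of longitude at latitude φ spans R cos φ, so Δλ = ΔE / (R cos φ) = -268.3 / (6370000 × 0.998395) = -4.2187e-05 rad = -8.702″.

Δλ = -8.70″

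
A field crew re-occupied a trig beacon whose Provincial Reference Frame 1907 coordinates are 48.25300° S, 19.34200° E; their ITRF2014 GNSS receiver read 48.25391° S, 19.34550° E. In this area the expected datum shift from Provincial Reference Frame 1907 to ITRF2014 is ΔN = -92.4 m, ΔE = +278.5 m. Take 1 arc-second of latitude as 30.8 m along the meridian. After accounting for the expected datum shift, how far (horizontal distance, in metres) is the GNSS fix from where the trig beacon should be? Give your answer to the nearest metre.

22 m

Observed coordinate differences: Δφ = -0.00091°, Δλ = +0.00350°.
Converting to metres (1° lat = 110880 m, cos φ = 0.665843): observed ΔN = -100.9 m, observed ΔE = 258.4 m.
Subtracting the expected shift leaves a residual of -100.9 − (-92.4) = -8.5 m north and 258.4 − (278.5) = -20.1 m east.
Residual distance = √((-8.5)² + (-20.1)²) = 21.8 m.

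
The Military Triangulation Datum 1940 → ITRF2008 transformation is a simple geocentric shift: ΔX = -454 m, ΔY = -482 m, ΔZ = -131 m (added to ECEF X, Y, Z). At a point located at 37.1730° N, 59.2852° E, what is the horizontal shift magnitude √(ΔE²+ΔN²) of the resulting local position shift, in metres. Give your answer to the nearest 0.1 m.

The local east axis at (φ, λ) is (−sin λ, cos λ, 0), so ΔE = −sin(59.2852°)·(-454) + cos(59.2852°)·(-482) = 144.12 m.
The local north axis is (−sin φ cos λ, −sin φ sin λ, cos φ), giving ΔN = 140.112 + 250.381 − 104.383 = 286.11 m.
Horizontal magnitude = √(ΔE² + ΔN²) = √(144.12² + 286.11²) = 320.36 m.

320.4 m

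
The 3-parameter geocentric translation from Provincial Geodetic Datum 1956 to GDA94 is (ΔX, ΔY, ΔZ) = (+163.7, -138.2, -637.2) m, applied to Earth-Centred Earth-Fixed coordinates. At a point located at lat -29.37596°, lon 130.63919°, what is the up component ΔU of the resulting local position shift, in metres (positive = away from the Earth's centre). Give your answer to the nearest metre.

The local up (radial) axis is (cos φ cos λ, cos φ sin λ, sin φ), giving ΔU = -92.908 − 91.386 + 312.571 = 128.28 m.

ΔU = 128 m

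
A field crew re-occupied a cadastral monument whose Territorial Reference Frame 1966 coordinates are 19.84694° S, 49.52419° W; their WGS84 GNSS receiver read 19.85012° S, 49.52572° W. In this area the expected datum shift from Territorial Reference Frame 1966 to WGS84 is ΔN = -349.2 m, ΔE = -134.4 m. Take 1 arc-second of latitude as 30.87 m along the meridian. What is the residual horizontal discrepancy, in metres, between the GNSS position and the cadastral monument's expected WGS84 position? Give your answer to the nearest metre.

26 m

Observed coordinate differences: Δφ = -0.00318°, Δλ = -0.00153°.
Converting to metres (1° lat = 111132 m, cos φ = 0.940603): observed ΔN = -353.4 m, observed ΔE = -159.9 m.
Subtracting the expected shift leaves a residual of -353.4 − (-349.2) = -4.2 m north and -159.9 − (-134.4) = -25.5 m east.
Residual distance = √((-4.2)² + (-25.5)²) = 25.9 m.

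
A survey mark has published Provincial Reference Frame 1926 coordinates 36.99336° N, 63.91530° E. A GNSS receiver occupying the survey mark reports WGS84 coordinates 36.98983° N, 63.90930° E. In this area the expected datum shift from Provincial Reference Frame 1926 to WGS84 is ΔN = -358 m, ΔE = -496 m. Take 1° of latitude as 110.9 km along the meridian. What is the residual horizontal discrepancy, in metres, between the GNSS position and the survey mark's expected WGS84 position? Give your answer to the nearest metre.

Observed coordinate differences: Δφ = -0.00353°, Δλ = -0.00600°.
Converting to metres (1° lat = 110900 m, cos φ = 0.798705): observed ΔN = -391.5 m, observed ΔE = -531.5 m.
Subtracting the expected shift leaves a residual of -391.5 − (-358) = -33.5 m north and -531.5 − (-496) = -35.5 m east.
Residual distance = √((-33.5)² + (-35.5)²) = 48.8 m.

49 m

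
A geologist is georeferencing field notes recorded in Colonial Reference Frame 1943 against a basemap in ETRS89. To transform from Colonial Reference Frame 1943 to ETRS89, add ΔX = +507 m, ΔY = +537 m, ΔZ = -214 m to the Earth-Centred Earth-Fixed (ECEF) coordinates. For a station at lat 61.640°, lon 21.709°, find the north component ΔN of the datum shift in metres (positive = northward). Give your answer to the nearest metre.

The local north axis is (−sin φ cos λ, −sin φ sin λ, cos φ), giving ΔN = -414.507 − 174.793 − 101.652 = -690.95 m.

ΔN = -691 m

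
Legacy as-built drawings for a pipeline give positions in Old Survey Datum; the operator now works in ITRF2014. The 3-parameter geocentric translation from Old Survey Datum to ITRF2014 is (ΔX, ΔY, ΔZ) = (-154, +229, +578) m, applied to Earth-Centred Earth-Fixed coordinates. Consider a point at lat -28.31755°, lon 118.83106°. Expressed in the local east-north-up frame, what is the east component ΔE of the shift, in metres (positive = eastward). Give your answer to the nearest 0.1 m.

The local east axis at (φ, λ) is (−sin λ, cos λ, 0), so ΔE = −sin(118.83106°)·(-154) + cos(118.83106°)·229 = 24.48 m.

ΔE = 24.5 m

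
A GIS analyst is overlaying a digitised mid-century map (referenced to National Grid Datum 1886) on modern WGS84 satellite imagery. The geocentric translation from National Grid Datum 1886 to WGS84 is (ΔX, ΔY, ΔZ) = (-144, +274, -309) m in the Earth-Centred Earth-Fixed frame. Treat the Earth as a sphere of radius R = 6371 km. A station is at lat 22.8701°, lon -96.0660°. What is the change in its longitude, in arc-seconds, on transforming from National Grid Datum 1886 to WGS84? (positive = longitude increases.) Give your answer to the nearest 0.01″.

Δλ = -6.05″

sin φ = 0.388643, cos φ = 0.921388, sin λ = -0.994401, cos λ = -0.105674.
East component: ΔE = −sin λ·ΔX + cos λ·ΔY = −(-0.994401)(-144) + (-0.105674)(274) = -172.15 m.
1° of latitude spans πR/180 = 111195 m; at latitude φ, 1° of longitude spans that × cos φ = 102453.7 m, so Δλ = -172.15 / 102453.7 × 3600 = -6.049″.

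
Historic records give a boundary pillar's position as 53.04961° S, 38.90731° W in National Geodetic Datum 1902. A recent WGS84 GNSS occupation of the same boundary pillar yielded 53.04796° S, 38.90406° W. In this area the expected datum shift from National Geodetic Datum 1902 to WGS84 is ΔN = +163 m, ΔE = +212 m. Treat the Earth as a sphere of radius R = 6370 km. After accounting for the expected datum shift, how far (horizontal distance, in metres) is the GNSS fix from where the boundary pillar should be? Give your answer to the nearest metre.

Observed coordinate differences: Δφ = +0.00165°, Δλ = +0.00325°.
Converting to metres (1° lat = 111177 m, cos φ = 0.601123): observed ΔN = 183.4 m, observed ΔE = 217.2 m.
Subtracting the expected shift leaves a residual of 183.4 − (163) = 20.4 m north and 217.2 − (212) = 5.2 m east.
Residual distance = √(20.4² + 5.2²) = 21.1 m.

21 m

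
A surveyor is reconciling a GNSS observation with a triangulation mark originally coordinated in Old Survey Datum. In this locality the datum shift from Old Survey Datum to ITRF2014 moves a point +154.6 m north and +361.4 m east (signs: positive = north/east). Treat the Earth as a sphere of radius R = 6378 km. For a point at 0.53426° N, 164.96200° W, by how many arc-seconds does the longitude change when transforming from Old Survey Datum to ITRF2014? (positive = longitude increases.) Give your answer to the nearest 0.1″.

Δλ = 11.7″

At latitude 0.53426°, cos φ = 0.999957.
One radian of longitude at latitude φ spans R cos φ, so Δλ = ΔE / (R cos φ) = 361.4 / (6378000 × 0.999957) = 5.6666e-05 rad = 11.688″.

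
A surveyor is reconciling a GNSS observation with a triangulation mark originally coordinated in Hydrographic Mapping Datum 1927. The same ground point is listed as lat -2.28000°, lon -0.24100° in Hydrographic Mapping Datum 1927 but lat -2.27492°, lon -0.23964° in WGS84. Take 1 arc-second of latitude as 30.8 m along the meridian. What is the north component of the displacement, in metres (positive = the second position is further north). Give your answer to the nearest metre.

Δφ = -2.27492° − -2.28000° = +0.00508°; Δλ = -0.23964° − -0.24100° = +0.00136°.
1° of latitude = 3600 × 30.80 = 110880 m.
ΔN = Δφ × 110880 = 563.3 m; ΔE = Δλ × 110880 × cos(-2.28000°) = +0.00136 × 110880 × 0.999208 = 150.7 m.

ΔN = 563 m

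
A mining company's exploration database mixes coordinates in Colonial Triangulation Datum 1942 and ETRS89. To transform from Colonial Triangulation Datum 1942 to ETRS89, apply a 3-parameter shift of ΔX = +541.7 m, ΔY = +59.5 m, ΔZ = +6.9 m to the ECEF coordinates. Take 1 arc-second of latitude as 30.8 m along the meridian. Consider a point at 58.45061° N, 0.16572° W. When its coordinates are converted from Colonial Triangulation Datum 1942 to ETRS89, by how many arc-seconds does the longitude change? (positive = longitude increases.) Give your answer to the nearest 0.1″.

Δλ = 3.8″

sin φ = 0.852189, cos φ = 0.523233, sin λ = -0.002892, cos λ = 0.999996.
East component: ΔE = −sin λ·ΔX + cos λ·ΔY = −(-0.002892)(541.7) + (0.999996)(59.5) = 61.07 m.
1° of latitude spans 3600 × 30.80 = 110880 m; at latitude φ, 1° of longitude spans that × cos φ = 58016.1 m, so Δλ = 61.07 / 58016.1 × 3600 = 3.789″.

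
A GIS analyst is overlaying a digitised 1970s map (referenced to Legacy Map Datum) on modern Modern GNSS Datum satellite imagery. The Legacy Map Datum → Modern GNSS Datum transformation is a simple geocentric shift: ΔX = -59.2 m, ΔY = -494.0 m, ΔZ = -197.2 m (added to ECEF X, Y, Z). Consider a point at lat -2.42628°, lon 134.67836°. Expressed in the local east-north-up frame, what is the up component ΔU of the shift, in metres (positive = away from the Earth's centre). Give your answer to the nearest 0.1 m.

The local up (radial) axis is (cos φ cos λ, cos φ sin λ, sin φ), giving ΔU = 41.588 − 350.951 + 8.348 = -301.02 m.

ΔU = -301.0 m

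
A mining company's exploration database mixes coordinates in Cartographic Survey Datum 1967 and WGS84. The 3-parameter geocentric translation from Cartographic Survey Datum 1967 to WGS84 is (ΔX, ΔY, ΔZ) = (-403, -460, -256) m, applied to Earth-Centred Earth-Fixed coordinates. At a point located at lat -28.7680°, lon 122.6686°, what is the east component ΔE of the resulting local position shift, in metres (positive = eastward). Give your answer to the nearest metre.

ΔE = 588 m

The local east axis at (φ, λ) is (−sin λ, cos λ, 0), so ΔE = −sin(122.6686°)·(-403) + cos(122.6686°)·(-460) = 587.55 m.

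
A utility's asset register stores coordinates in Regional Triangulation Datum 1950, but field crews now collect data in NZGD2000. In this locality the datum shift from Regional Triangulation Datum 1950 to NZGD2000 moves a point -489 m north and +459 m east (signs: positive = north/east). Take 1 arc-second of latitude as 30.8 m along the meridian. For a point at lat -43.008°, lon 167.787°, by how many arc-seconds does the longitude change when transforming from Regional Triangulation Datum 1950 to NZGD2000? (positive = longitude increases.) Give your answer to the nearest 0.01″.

Δλ = 20.38″

At latitude -43.008°, cos φ = 0.731258.
1″ of longitude at this latitude = 30.80 × cos φ = 22.5228 m, so Δλ = 459.0 / 22.5228 = 20.379″.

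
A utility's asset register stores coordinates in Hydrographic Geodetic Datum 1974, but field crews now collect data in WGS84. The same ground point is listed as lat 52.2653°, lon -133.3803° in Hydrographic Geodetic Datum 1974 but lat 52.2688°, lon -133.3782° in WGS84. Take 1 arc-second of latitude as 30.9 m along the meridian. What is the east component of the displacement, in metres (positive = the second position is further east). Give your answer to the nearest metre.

Δφ = 52.2688° − 52.2653° = +0.0035°; Δλ = -133.3782° − -133.3803° = +0.0021°.
1° of latitude = 3600 × 30.90 = 111240 m.
ΔN = Δφ × 111240 = 389.3 m; ΔE = Δλ × 111240 × cos(52.2653°) = +0.0021 × 111240 × 0.612006 = 143.0 m.

ΔE = 143 m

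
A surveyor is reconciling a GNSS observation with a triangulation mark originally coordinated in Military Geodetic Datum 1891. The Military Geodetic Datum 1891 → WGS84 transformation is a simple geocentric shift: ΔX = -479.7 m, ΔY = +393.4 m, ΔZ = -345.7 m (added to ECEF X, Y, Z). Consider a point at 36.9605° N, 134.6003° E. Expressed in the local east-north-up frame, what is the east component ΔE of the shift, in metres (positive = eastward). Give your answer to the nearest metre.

ΔE = 65 m

The local east axis at (φ, λ) is (−sin λ, cos λ, 0), so ΔE = −sin(134.6003°)·(-479.7) + cos(134.6003°)·393.4 = 65.33 m.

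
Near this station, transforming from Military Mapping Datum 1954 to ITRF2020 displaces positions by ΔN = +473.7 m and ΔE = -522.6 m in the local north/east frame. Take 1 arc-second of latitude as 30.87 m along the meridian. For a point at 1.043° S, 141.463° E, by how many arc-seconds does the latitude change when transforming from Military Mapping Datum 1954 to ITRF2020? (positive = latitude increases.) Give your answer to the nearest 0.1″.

Δφ = 15.3″

1″ of latitude = 30.87 m, so Δφ = 473.7 / 30.87 = 15.345″.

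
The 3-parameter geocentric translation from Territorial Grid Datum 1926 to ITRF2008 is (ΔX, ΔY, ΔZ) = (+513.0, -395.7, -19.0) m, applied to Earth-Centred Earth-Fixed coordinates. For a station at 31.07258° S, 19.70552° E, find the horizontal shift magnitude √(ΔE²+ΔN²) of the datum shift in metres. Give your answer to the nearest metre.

The local east axis at (φ, λ) is (−sin λ, cos λ, 0), so ΔE = −sin(19.70552°)·513.0 + cos(19.70552°)·(-395.7) = -545.50 m.
The local north axis is (−sin φ cos λ, −sin φ sin λ, cos φ), giving ΔN = 249.266 − 68.864 − 16.274 = 164.13 m.
Horizontal magnitude = √(ΔE² + ΔN²) = √((-545.50)² + 164.13²) = 569.66 m.

570 m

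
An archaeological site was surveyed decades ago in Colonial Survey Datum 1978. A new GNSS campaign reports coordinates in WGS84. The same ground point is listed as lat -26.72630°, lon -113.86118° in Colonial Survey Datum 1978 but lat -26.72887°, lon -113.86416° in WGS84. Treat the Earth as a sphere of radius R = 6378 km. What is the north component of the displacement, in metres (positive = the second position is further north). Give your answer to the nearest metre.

Δφ = -26.72887° − -26.72630° = -0.00257°; Δλ = -113.86416° − -113.86118° = -0.00298°.
1° along a meridian = πR/180 = 111317 m.
ΔN = Δφ × 111317 = -286.1 m; ΔE = Δλ × 111317 × cos(-26.72630°) = -0.00298 × 111317 × 0.893165 = -296.3 m.

ΔN = -286 m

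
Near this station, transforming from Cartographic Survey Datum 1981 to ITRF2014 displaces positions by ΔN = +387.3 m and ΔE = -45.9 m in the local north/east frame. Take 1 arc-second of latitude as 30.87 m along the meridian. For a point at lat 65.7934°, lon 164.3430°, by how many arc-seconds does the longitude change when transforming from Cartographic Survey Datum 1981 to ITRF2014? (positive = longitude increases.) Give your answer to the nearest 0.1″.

Δλ = -3.6″

At latitude 65.7934°, cos φ = 0.410028.
1″ of longitude at this latitude = 30.87 × cos φ = 12.6576 m, so Δλ = -45.9 / 12.6576 = -3.626″.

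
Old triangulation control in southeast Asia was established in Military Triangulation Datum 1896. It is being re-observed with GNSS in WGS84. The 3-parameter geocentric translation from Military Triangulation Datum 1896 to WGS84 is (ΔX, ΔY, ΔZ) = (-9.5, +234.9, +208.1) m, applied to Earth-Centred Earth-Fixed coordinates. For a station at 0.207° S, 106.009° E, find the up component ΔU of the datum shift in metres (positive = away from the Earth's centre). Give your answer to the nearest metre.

At φ = -0.207°, λ = 106.009°: sin φ = -0.003613, cos φ = 0.999993, sin λ = 0.961218, cos λ = -0.275788.
ΔU = cos φ cos λ·ΔX + cos φ sin λ·ΔY + sin φ·ΔZ = (0.999993)(-0.275788)(-9.5) + (0.999993)(0.961218)(234.9) + (-0.003613)(208.1) = 227.66 m.

ΔU = 228 m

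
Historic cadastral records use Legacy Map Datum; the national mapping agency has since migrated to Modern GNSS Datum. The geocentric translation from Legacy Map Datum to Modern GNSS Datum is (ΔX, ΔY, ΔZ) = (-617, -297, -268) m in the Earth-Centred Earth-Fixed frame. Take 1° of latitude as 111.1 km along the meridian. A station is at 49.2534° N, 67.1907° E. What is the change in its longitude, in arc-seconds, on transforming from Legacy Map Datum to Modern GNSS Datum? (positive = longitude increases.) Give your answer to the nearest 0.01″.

sin φ = 0.757604, cos φ = 0.652715, sin λ = 0.921800, cos λ = 0.387665.
East component: ΔE = −sin λ·ΔX + cos λ·ΔY = −(0.921800)(-617) + (0.387665)(-297) = 453.61 m.
1° of latitude spans 111100 m; at latitude φ, 1° of longitude spans that × cos φ = 72516.6 m, so Δλ = 453.61 / 72516.6 × 3600 = 22.519″.

Δλ = 22.52″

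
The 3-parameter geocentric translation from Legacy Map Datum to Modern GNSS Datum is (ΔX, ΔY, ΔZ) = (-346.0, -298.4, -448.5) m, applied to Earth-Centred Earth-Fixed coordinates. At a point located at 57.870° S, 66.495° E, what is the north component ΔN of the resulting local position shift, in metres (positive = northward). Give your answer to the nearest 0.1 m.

ΔN = -587.1 m

At φ = -57.870°, λ = 66.495°: sin φ = -0.846844, cos φ = 0.531842, sin λ = 0.917025, cos λ = 0.398829.
ΔN = −sin φ cos λ·ΔX − sin φ sin λ·ΔY + cos φ·ΔZ = −(-0.846844)(0.398829)(-346.0) − (-0.846844)(0.917025)(-298.4) + (0.531842)(-448.5) = -587.12 m.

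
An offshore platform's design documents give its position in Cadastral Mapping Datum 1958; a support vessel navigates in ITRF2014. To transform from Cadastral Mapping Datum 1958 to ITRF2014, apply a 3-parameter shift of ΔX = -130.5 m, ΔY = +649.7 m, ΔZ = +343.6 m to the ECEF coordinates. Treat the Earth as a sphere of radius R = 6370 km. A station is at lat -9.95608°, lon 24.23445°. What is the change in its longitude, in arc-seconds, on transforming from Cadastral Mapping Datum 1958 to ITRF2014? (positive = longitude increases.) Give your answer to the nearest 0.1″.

Δλ = 21.2″

sin φ = -0.172893, cos φ = 0.984941, sin λ = 0.410471, cos λ = 0.911873.
East component: ΔE = −sin λ·ΔX + cos λ·ΔY = −(0.410471)(-130.5) + (0.911873)(649.7) = 646.01 m.
1° of latitude spans πR/180 = 111177 m; at latitude φ, 1° of longitude spans that × cos φ = 109503.2 m, so Δλ = 646.01 / 109503.2 × 3600 = 21.238″.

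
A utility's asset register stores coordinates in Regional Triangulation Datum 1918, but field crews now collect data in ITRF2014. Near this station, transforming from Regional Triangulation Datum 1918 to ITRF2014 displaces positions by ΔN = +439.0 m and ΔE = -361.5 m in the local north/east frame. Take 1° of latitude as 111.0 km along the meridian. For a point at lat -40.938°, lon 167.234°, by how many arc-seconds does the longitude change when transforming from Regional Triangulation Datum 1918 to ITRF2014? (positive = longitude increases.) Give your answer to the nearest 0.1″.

Δλ = -15.5″

At latitude -40.938°, cos φ = 0.755419.
1° of longitude at this latitude = 111.0 × cos φ = 83.85 km, so Δλ = -361.5 / 83851.5 = -0.0043112° = -15.520″.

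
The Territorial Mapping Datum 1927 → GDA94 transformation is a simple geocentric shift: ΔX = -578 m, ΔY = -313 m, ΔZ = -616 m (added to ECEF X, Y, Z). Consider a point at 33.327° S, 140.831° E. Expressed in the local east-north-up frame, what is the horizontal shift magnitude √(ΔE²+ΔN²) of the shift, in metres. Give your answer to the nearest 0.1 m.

The local east axis at (φ, λ) is (−sin λ, cos λ, 0), so ΔE = −sin(140.831°)·(-578) + cos(140.831°)·(-313) = 607.74 m.
The local north axis is (−sin φ cos λ, −sin φ sin λ, cos φ), giving ΔN = 246.202 − 108.616 − 514.698 = -377.11 m.
Horizontal magnitude = √(ΔE² + ΔN²) = √(607.74² + (-377.11)²) = 715.23 m.

715.2 m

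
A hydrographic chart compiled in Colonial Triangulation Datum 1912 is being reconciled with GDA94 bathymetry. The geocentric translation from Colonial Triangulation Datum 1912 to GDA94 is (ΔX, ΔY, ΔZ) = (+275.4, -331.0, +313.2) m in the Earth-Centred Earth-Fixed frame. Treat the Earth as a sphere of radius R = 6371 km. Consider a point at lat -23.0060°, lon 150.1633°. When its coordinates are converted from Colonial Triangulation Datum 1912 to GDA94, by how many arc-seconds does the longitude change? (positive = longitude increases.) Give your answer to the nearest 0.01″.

Δλ = 5.28″

sin φ = -0.390828, cos φ = 0.920464, sin λ = 0.497530, cos λ = -0.867447.
East component: ΔE = −sin λ·ΔX + cos λ·ΔY = −(0.497530)(275.4) + (-0.867447)(-331.0) = 150.11 m.
1° of latitude spans πR/180 = 111195 m; at latitude φ, 1° of longitude spans that × cos φ = 102350.9 m, so Δλ = 150.11 / 102350.9 × 3600 = 5.280″.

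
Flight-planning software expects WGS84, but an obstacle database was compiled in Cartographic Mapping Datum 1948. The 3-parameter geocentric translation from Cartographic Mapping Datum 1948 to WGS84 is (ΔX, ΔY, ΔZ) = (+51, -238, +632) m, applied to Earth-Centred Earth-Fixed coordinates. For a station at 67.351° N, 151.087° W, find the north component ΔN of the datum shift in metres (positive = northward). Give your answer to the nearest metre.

ΔN = 178 m

The local north axis is (−sin φ cos λ, −sin φ sin λ, cos φ), giving ΔN = 41.200 − 106.195 + 243.374 = 178.38 m.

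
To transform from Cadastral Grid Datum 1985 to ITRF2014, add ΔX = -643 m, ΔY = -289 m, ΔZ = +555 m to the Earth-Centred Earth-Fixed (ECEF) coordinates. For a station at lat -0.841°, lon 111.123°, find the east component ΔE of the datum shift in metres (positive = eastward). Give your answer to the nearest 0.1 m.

ΔE = 703.9 m

The local east axis at (φ, λ) is (−sin λ, cos λ, 0), so ΔE = −sin(111.123°)·(-643) + cos(111.123°)·(-289) = 703.94 m.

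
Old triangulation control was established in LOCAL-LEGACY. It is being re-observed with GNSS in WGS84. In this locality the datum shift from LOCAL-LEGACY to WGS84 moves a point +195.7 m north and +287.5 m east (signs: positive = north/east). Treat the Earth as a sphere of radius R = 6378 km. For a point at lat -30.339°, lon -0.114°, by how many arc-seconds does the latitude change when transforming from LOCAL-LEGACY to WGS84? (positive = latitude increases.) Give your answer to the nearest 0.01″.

Δφ = 6.33″

On a sphere of radius R, 1 rad of latitude = R, so Δφ = ΔN / R = 195.7 / 6378000 = 3.0684e-05 rad = 6.329″.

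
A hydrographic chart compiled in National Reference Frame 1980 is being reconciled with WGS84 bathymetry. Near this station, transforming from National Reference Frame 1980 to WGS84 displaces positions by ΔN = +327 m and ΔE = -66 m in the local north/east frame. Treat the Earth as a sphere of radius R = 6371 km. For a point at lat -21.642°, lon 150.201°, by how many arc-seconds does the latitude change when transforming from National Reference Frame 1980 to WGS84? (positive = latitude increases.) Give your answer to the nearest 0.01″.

On a sphere of radius R, 1 rad of latitude = R, so Δφ = ΔN / R = 327.0 / 6371000 = 5.1326e-05 rad = 10.587″.

Δφ = 10.59″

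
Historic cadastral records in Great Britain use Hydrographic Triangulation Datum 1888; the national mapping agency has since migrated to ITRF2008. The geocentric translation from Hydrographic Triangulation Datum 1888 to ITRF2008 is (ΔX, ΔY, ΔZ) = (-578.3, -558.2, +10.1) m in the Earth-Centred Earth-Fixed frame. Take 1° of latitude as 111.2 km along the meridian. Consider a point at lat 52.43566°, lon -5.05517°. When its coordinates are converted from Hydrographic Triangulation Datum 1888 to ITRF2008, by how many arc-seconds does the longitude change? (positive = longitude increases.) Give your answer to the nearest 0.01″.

sin φ = 0.792669, cos φ = 0.609652, sin λ = -0.088115, cos λ = 0.996110.
East component: ΔE = −sin λ·ΔX + cos λ·ΔY = −(-0.088115)(-578.3) + (0.996110)(-558.2) = -606.99 m.
1° of latitude spans 111200 m; at latitude φ, 1° of longitude spans that × cos φ = 67793.3 m, so Δλ = -606.99 / 67793.3 × 3600 = -32.233″.

Δλ = -32.23″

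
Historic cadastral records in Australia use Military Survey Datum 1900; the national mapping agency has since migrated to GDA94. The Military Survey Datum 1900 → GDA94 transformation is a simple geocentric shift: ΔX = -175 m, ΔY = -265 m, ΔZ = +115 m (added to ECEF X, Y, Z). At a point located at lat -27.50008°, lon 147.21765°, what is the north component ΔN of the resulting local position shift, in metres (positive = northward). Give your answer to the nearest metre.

At φ = -27.50008°, λ = 147.21765°: sin φ = -0.461750, cos φ = 0.887010, sin λ = 0.541449, cos λ = -0.840733.
ΔN = −sin φ cos λ·ΔX − sin φ sin λ·ΔY + cos φ·ΔZ = −(-0.461750)(-0.840733)(-175) − (-0.461750)(0.541449)(-265) + (0.887010)(115) = 103.69 m.

ΔN = 104 m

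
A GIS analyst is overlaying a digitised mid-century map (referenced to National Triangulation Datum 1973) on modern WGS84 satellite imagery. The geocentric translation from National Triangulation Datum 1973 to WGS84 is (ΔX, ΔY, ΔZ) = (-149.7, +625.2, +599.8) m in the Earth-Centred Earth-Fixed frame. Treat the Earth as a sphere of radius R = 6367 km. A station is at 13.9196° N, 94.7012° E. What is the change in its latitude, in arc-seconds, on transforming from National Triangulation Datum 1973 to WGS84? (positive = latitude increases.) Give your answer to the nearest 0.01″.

sin φ = 0.240560, cos φ = 0.970634, sin λ = 0.996636, cos λ = -0.081959.
North component: ΔN = −sin φ cos λ·ΔX − sin φ sin λ·ΔY + cos φ·ΔZ = −(0.240560)(-0.081959)(-149.7) − (0.240560)(0.996636)(625.2) + (0.970634)(599.8) = 429.34 m.
1° of latitude spans πR/180 = 111125 m, so Δφ = 429.34 / 111125 × 3600 = 13.909″.

Δφ = 13.91″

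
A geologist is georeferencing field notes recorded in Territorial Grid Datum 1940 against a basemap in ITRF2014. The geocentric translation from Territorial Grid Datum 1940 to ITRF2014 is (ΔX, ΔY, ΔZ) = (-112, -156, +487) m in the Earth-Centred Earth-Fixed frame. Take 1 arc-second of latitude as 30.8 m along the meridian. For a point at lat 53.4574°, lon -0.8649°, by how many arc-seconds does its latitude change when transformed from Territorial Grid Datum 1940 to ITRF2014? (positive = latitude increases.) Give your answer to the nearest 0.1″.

sin φ = 0.803414, cos φ = 0.595420, sin λ = -0.015095, cos λ = 0.999886.
North component: ΔN = −sin φ cos λ·ΔX − sin φ sin λ·ΔY + cos φ·ΔZ = −(0.803414)(0.999886)(-112) − (0.803414)(-0.015095)(-156) + (0.595420)(487) = 378.05 m.
1° of latitude spans 3600 × 30.80 = 110880 m, so Δφ = 378.05 / 110880 × 3600 = 12.274″.

Δφ = 12.3″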